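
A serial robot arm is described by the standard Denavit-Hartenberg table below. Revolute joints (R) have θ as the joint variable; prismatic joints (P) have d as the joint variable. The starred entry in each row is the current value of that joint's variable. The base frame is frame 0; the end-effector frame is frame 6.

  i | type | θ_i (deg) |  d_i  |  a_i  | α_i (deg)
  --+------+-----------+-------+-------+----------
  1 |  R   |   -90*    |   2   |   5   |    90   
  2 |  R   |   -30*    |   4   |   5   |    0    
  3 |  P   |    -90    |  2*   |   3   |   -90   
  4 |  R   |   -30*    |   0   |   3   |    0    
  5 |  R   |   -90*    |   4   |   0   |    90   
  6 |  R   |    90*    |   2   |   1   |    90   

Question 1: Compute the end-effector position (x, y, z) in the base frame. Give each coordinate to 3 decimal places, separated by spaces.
after link 1: o_1 = (0.0000, -5.0000, 2.0000)
after link 2: o_2 = (-4.0000, -9.3301, -0.5000)
after link 3: o_3 = (-6.0000, -7.8301, -3.0981)
after link 4: o_4 = (-7.5000, -6.5311, -5.3481)
after link 5: o_5 = (-7.5000, -9.9952, -7.3481)
after link 6: o_6 = (-6.5000, -11.7272, -6.3481)

-6.500 -11.727 -6.348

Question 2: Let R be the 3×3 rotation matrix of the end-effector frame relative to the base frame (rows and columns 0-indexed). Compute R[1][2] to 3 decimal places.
End-effector z-axis (col 2 of R) = (-0.8660,-0.2500,0.4330)
R[1][2] = -0.2500

-0.250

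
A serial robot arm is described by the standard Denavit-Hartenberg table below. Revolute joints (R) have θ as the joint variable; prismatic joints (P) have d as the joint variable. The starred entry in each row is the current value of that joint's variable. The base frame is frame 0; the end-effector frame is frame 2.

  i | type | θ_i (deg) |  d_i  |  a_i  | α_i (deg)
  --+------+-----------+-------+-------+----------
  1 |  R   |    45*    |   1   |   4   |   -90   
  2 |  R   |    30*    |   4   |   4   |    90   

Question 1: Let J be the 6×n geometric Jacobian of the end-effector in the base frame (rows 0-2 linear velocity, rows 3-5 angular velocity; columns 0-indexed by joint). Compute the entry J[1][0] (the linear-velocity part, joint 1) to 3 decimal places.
axis z_0 = ẑ; lever o_n−o_0 = (2.4495,8.1063,-1.0000)
cross product → J_v[:, 0] = (-8.1063,2.4495,0.0000)
J_ω[:, 0] = z_0
entry J[1][0] = 2.4495

2.449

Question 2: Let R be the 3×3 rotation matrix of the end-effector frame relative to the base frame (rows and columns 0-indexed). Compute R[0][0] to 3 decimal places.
0.612

End-effector x-axis (col 0 of R) = (0.6124,0.6124,-0.5000)
R[0][0] = 0.6124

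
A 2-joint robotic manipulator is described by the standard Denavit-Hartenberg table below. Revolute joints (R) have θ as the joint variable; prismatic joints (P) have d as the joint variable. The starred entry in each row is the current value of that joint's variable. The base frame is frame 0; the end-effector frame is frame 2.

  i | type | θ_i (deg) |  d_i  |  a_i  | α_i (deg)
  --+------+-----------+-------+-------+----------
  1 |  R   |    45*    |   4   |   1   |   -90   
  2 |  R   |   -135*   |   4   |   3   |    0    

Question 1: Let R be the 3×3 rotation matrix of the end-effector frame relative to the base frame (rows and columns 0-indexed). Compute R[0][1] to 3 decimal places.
End-effector y-axis (col 1 of R) = (0.5000,0.5000,0.7071)
R[0][1] = 0.5000

0.500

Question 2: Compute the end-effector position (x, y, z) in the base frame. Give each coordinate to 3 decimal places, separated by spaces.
after link 1: o_1 = (0.7071, 0.7071, 4.0000)
after link 2: o_2 = (-3.6213, 2.0355, 6.1213)

-3.621 2.036 6.121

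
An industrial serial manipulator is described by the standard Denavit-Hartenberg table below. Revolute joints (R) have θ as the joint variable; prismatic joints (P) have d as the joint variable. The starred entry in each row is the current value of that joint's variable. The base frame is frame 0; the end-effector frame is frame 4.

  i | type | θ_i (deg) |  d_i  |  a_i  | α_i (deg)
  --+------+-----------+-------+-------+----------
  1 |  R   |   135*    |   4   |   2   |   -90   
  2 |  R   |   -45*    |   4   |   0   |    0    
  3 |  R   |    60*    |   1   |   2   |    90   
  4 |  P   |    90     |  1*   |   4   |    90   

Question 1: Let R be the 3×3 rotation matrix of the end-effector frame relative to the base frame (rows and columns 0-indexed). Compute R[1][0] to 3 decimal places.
End-effector x-axis (col 0 of R) = (-0.7071,-0.7071,-0.0000)
R[1][0] = -0.7071

-0.707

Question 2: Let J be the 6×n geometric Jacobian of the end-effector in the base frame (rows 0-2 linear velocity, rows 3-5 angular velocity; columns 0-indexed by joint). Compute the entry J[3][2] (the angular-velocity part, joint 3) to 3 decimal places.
axis z_2 = (-0.7071,-0.7071,0.0000); lever o_n−o_2 = (-5.0846,-1.9865,0.4483)
cross product → J_v[:, 2] = (-0.3170,0.3170,-2.1907)
J_ω[:, 2] = z_2
entry J[3][2] = -0.7071

-0.707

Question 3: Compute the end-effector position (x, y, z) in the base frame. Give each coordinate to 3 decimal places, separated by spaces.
after link 1: o_1 = (-1.4142, 1.4142, 4.0000)
after link 2: o_2 = (-4.2426, -1.4142, 4.0000)
after link 3: o_3 = (-6.3158, -0.7553, 3.4824)
after link 4: o_4 = (-9.3272, -3.4007, 4.4483)

-9.327 -3.401 4.448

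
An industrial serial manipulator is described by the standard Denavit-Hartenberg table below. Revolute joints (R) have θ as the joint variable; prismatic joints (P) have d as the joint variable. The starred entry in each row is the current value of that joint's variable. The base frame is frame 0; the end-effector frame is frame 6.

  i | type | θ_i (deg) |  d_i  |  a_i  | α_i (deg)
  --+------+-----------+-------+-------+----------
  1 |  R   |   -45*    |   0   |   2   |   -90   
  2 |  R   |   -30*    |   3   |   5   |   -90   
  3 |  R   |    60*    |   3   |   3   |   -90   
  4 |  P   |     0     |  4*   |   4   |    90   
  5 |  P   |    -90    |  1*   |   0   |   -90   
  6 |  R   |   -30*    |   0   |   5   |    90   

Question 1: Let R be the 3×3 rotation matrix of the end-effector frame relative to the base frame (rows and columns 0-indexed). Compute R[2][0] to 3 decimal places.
End-effector x-axis (col 0 of R) = (0.9422,-0.3299,-0.0580)
R[2][0] = -0.0580

-0.058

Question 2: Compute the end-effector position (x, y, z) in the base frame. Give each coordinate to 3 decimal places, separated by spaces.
after link 1: o_1 = (1.4142, -1.4142, 0.0000)
after link 2: o_2 = (6.5974, -2.3548, 2.5000)
after link 3: o_3 = (6.7395, -6.1711, 0.6519)
after link 4: o_4 = (1.9792, -9.1382, -0.0801)
after link 5: o_5 = (2.3328, -9.4918, -0.9462)
after link 6: o_6 = (7.0440, -11.1411, -1.2362)

7.044 -11.141 -1.236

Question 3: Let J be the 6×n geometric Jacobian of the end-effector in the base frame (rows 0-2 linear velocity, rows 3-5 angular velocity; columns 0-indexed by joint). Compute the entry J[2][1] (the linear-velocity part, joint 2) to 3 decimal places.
-10.859

axis z_1 = (0.7071,0.7071,0.0000); lever o_n−o_1 = (5.6298,-9.7269,-1.2362)
cross product → J_v[:, 1] = (-0.8741,0.8741,-10.8588)
J_ω[:, 1] = z_1
entry J[2][1] = -10.8588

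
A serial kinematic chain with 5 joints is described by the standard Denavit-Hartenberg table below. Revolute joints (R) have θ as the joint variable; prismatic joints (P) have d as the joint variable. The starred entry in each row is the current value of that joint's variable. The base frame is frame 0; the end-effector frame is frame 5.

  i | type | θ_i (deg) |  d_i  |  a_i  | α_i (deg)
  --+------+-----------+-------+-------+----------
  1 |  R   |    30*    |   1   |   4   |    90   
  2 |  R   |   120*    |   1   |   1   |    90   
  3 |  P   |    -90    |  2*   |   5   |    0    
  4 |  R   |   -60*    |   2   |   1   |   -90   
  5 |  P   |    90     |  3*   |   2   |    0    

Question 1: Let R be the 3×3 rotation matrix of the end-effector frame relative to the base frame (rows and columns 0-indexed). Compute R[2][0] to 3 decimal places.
End-effector x-axis (col 0 of R) = (-0.7500,-0.4330,-0.5000)
R[2][0] = -0.5000

-0.500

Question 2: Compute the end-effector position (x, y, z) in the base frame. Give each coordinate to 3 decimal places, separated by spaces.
after link 1: o_1 = (3.4641, 2.0000, 1.0000)
after link 2: o_2 = (3.5311, 0.8840, 1.8660)
after link 3: o_3 = (2.5311, 6.0801, 2.8660)
after link 4: o_4 = (4.1561, 7.5957, 3.1160)
after link 5: o_5 = (0.7075, 8.6046, 3.4151)

0.708 8.605 3.415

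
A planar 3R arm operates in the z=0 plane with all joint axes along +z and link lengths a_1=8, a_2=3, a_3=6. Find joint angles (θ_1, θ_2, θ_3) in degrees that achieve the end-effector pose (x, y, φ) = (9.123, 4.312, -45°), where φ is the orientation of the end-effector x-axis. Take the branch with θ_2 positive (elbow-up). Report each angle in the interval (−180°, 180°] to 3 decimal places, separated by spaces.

wrist centre = target − a_3·(cos φ, sin φ) = (4.8804, 8.5546)
cos θ_2 = (96.9998−8²−3²)/(2·8·3) = 0.5000; θ_2 = 60.0003° (elbow-up)
β = atan2(8.5546,4.8804) = 60.2956°; ψ = atan2(2.5981,9.5000) = 15.2954°
θ_1 = β − ψ = 45.0002°
θ_3 = φ − θ_1 − θ_2 = -150.0004° (wrapped to (-180°,180°])

45.000 60.000 -150.000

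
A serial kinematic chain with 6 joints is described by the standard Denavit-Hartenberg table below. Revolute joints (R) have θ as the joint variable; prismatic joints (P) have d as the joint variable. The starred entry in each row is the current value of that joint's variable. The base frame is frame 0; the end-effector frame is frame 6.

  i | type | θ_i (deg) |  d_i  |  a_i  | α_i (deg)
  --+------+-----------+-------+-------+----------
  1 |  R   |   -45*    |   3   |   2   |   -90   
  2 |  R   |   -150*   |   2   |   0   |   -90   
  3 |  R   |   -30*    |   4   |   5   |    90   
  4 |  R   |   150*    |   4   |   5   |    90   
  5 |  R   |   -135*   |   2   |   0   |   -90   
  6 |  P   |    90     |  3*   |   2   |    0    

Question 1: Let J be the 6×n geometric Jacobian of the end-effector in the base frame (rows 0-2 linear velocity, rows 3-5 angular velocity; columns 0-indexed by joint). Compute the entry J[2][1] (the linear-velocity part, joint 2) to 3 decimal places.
-5.469

axis z_1 = (0.7071,0.7071,0.0000); lever o_n−o_1 = (6.0193,-1.7154,5.5726)
cross product → J_v[:, 1] = (3.9404,-3.9404,-5.4693)
J_ω[:, 1] = z_1
entry J[2][1] = -5.4693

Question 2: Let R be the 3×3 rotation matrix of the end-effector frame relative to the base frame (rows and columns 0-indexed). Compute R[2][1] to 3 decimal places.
End-effector y-axis (col 1 of R) = (0.8828,-0.4498,-0.1358)
R[2][1] = -0.1358

-0.136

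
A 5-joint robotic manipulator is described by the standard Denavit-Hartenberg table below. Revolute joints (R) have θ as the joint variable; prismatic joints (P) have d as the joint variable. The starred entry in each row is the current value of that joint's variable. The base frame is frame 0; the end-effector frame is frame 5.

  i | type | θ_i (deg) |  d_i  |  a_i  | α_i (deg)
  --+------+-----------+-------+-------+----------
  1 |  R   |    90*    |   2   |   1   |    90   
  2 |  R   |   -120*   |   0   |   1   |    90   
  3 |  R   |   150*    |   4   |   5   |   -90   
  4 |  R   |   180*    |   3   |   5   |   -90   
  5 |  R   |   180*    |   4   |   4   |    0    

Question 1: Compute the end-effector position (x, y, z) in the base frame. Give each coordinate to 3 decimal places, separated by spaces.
after link 1: o_1 = (0.0000, 1.0000, 2.0000)
after link 2: o_2 = (0.0000, 0.5000, 1.1340)
after link 3: o_3 = (2.5000, -0.7990, 6.8840)
after link 4: o_4 = (-2.5981, -2.2141, 4.4330)
after link 5: o_5 = (-0.5981, -3.9462, 9.4330)

-0.598 -3.946 9.433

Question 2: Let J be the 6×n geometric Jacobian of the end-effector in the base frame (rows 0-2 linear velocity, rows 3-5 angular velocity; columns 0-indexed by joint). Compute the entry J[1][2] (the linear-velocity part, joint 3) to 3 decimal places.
axis z_2 = (-0.0000,-0.8660,0.5000); lever o_n−o_2 = (-0.5981,-4.4462,8.2990)
cross product → J_v[:, 2] = (-4.9641,-0.2990,-0.5179)
J_ω[:, 2] = z_2
entry J[1][2] = -0.2990

-0.299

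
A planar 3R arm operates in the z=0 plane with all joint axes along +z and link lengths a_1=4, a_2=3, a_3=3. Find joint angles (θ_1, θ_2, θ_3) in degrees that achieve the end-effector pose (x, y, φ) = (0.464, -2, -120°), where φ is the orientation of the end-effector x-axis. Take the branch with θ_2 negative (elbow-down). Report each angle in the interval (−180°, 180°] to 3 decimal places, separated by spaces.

wrist centre = target − a_3·(cos φ, sin φ) = (1.9640, 0.5981)
cos θ_2 = (4.2150−4²−3²)/(2·4·3) = -0.8660; θ_2 = -150.0019° (elbow-down)
β = atan2(0.5981,1.9640) = 16.9365°; ψ = atan2(-1.4999,1.4019) = -46.9351°
θ_1 = β − ψ = 63.8716°
θ_3 = φ − θ_1 − θ_2 = -33.8697° (wrapped to (-180°,180°])

63.872 -150.002 -33.870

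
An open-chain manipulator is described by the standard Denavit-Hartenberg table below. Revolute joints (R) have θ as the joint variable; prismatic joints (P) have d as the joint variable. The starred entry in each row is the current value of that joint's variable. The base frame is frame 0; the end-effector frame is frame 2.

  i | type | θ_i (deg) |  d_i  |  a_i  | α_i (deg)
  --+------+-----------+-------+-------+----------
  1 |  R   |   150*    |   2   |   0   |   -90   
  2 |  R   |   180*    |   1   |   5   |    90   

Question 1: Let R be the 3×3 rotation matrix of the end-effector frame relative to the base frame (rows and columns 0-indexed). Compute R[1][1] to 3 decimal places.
-0.866

End-effector y-axis (col 1 of R) = (-0.5000,-0.8660,0.0000)
R[1][1] = -0.8660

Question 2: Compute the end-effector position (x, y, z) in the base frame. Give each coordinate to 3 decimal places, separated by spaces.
after link 1: o_1 = (0.0000, 0.0000, 2.0000)
after link 2: o_2 = (3.8301, -3.3660, 2.0000)

3.830 -3.366 2.000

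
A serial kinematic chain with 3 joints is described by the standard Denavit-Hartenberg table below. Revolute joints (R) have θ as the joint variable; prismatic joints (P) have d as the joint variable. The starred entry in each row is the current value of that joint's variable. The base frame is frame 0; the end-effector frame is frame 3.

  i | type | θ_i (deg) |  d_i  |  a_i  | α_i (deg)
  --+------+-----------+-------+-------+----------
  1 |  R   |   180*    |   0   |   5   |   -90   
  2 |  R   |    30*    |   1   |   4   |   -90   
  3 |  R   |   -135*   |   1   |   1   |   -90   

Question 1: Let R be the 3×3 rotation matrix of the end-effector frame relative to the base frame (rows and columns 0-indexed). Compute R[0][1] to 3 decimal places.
-0.500

End-effector y-axis (col 1 of R) = (-0.5000,0.0000,0.8660)
R[0][1] = -0.5000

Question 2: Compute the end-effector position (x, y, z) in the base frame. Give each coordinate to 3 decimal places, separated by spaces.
-7.352 -1.707 -2.512

after link 1: o_1 = (-5.0000, 0.0000, 0.0000)
after link 2: o_2 = (-8.4641, -1.0000, -2.0000)
after link 3: o_3 = (-7.3517, -1.7071, -2.5125)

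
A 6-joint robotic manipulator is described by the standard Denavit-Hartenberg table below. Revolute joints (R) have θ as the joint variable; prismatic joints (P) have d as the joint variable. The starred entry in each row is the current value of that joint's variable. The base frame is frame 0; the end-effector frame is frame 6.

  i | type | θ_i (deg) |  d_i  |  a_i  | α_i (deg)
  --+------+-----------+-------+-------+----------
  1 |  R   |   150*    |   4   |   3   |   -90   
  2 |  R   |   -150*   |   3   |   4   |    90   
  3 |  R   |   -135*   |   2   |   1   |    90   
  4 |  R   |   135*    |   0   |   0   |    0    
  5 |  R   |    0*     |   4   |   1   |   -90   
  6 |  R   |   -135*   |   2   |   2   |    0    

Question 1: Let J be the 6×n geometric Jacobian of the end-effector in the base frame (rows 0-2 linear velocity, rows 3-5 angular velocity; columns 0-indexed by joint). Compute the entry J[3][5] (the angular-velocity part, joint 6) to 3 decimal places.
axis z_5 = (-0.1812,-0.4727,0.8624); lever o_n−o_5 = (-2.2222,-0.2099,1.7372)
cross product → J_v[:, 5] = (-0.6402,-1.6016,-1.0125)
J_ω[:, 5] = z_5
entry J[3][5] = -0.1812

-0.181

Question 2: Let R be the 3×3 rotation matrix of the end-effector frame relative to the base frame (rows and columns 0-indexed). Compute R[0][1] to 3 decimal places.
-0.320

End-effector y-axis (col 1 of R) = (-0.3201,-0.8008,-0.5062)
R[0][1] = -0.3201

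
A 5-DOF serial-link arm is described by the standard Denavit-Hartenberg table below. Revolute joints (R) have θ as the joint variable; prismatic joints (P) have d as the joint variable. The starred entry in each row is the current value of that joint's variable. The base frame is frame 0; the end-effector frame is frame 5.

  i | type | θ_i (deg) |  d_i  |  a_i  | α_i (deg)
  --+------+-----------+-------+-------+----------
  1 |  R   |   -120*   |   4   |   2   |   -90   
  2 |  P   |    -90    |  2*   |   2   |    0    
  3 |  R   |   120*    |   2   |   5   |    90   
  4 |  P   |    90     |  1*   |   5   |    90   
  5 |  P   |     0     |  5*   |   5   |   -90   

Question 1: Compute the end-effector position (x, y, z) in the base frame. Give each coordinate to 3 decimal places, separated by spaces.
after link 1: o_1 = (-1.0000, -1.7321, 4.0000)
after link 2: o_2 = (0.7321, -2.7321, 6.0000)
after link 3: o_3 = (0.2990, -7.4821, 3.5000)
after link 4: o_4 = (4.3792, -10.4151, 4.3660)
after link 5: o_5 = (6.5442, -16.6651, 1.8660)

6.544 -16.665 1.866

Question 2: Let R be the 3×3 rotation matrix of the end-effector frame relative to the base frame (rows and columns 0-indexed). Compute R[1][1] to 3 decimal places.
End-effector y-axis (col 1 of R) = (0.4330,0.7500,0.5000)
R[1][1] = 0.7500

0.750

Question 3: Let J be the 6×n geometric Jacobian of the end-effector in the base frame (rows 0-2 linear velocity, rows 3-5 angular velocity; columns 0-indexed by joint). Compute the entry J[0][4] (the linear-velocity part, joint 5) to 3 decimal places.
prismatic axis z_4 = (-0.4330,-0.7500,-0.5000)
J_v[:, 4] = z_4; J_ω[:, 4] = (0,0,0)
entry J[0][4] = -0.4330

-0.433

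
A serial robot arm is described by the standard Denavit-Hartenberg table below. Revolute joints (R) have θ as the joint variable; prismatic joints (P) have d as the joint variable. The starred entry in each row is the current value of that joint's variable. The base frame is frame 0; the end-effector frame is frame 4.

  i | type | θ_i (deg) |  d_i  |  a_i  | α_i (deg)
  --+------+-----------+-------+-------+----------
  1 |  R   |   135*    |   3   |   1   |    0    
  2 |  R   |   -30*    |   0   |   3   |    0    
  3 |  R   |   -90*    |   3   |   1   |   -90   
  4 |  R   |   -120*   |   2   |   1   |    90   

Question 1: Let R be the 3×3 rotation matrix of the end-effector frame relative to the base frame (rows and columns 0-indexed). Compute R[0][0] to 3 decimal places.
-0.483

End-effector x-axis (col 0 of R) = (-0.4830,-0.1294,0.8660)
R[0][0] = -0.4830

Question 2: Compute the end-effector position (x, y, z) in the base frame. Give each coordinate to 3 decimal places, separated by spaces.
-1.518 5.666 6.866

after link 1: o_1 = (-0.7071, 0.7071, 3.0000)
after link 2: o_2 = (-1.4836, 3.6049, 3.0000)
after link 3: o_3 = (-0.5176, 3.8637, 6.0000)
after link 4: o_4 = (-1.5182, 5.6661, 6.8660)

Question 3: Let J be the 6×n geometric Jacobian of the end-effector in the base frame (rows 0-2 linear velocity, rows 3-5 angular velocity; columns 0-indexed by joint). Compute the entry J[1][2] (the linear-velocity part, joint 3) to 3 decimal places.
-0.035

axis z_2 = (0.0000,0.0000,1.0000); lever o_n−o_2 = (-0.0347,2.0613,3.8660)
cross product → J_v[:, 2] = (-2.0613,-0.0347,0.0000)
J_ω[:, 2] = z_2
entry J[1][2] = -0.0347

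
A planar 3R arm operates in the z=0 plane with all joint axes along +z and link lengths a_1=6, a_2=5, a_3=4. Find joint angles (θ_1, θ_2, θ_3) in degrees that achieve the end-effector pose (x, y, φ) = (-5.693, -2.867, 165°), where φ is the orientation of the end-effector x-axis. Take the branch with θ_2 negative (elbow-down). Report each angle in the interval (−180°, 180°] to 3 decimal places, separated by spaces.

-59.995 -134.999 -0.006

wrist centre = target − a_3·(cos φ, sin φ) = (-1.8293, -3.9023)
cos θ_2 = (18.5741−6²−5²)/(2·6·5) = -0.7071; θ_2 = -134.9993° (elbow-down)
β = atan2(-3.9023,-1.8293) = -115.1161°; ψ = atan2(-3.5356,2.4645) = -55.1212°
θ_1 = β − ψ = -59.9949°
θ_3 = φ − θ_1 − θ_2 = -0.0058° (wrapped to (-180°,180°])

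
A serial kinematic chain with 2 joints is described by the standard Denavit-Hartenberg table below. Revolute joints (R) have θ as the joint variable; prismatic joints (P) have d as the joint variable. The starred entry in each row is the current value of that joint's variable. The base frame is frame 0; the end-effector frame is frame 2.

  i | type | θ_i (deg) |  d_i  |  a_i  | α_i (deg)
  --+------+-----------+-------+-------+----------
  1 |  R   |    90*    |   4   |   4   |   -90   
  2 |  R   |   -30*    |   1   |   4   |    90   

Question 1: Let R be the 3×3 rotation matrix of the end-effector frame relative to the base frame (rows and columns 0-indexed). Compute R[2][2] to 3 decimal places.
0.866

End-effector z-axis (col 2 of R) = (-0.0000,-0.5000,0.8660)
R[2][2] = 0.8660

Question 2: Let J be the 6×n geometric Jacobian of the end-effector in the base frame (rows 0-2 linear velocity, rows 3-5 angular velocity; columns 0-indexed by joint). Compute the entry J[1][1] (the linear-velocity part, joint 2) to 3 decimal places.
2.000

axis z_1 = (-1.0000,0.0000,0.0000); lever o_n−o_1 = (-1.0000,3.4641,2.0000)
cross product → J_v[:, 1] = (-0.0000,2.0000,-3.4641)
J_ω[:, 1] = z_1
entry J[1][1] = 2.0000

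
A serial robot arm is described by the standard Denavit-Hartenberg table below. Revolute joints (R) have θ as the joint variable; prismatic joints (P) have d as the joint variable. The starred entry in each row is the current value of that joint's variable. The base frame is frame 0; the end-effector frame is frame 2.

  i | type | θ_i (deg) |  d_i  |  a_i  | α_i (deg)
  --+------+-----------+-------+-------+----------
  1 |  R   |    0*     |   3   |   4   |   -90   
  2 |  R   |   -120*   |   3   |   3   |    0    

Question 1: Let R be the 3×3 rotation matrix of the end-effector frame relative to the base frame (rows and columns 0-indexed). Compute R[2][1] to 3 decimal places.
End-effector y-axis (col 1 of R) = (0.8660,-0.0000,0.5000)
R[2][1] = 0.5000

0.500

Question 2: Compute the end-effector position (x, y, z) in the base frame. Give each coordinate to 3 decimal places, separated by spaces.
after link 1: o_1 = (4.0000, 0.0000, 3.0000)
after link 2: o_2 = (2.5000, 3.0000, 5.5981)

2.500 3.000 5.598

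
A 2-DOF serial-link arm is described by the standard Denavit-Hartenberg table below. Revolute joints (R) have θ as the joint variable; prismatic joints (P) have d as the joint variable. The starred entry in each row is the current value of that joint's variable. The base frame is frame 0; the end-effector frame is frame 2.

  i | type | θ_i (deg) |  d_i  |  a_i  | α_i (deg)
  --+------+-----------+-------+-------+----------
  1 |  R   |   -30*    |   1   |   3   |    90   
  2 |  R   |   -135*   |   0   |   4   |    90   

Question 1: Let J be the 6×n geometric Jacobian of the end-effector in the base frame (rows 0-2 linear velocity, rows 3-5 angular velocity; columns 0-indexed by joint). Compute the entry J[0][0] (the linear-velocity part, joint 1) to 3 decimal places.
axis z_0 = ẑ; lever o_n−o_0 = (0.1486,-0.0858,-1.8284)
cross product → J_v[:, 0] = (0.0858,0.1486,-0.0000)
J_ω[:, 0] = z_0
entry J[0][0] = 0.0858

0.086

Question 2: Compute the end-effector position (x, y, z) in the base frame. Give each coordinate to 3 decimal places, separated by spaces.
after link 1: o_1 = (2.5981, -1.5000, 1.0000)
after link 2: o_2 = (0.1486, -0.0858, -1.8284)

0.149 -0.086 -1.828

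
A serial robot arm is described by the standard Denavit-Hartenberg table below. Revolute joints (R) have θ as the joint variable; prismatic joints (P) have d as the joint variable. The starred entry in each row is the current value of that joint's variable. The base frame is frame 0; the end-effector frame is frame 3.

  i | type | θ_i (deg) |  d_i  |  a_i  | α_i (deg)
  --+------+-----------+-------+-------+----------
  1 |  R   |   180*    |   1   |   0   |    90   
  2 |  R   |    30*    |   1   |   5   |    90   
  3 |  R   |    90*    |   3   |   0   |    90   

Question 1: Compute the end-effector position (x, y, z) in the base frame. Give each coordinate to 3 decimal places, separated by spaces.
-5.830 1.000 0.902

after link 1: o_1 = (0.0000, 0.0000, 1.0000)
after link 2: o_2 = (-4.3301, 1.0000, 3.5000)
after link 3: o_3 = (-5.8301, 1.0000, 0.9019)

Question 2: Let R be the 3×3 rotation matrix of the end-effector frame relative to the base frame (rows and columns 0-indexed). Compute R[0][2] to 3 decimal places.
End-effector z-axis (col 2 of R) = (-0.8660,0.0000,0.5000)
R[0][2] = -0.8660

-0.866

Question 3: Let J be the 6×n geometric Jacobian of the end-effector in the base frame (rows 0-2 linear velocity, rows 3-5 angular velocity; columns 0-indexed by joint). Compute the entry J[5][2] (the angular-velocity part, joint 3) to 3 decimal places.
-0.866

axis z_2 = (-0.5000,0.0000,-0.8660); lever o_n−o_2 = (-1.5000,0.0000,-2.5981)
cross product → J_v[:, 2] = (-0.0000,0.0000,0.0000)
J_ω[:, 2] = z_2
entry J[5][2] = -0.8660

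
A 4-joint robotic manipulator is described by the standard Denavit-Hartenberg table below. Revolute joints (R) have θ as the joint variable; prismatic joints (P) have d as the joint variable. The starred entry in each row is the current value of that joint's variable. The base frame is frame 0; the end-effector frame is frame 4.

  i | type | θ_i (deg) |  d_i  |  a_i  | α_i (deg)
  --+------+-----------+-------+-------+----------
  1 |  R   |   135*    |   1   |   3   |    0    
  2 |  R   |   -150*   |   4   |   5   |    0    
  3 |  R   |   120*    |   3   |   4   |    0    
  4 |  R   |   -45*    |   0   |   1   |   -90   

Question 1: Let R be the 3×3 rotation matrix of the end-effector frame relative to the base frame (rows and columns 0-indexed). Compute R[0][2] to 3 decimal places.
-0.866

End-effector z-axis (col 2 of R) = (-0.8660,0.5000,0.0000)
R[0][2] = -0.8660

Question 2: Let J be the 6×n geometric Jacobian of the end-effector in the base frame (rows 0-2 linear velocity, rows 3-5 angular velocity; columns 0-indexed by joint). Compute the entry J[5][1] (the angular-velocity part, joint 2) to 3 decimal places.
1.000

axis z_1 = (0.0000,0.0000,1.0000); lever o_n−o_1 = (4.2944,3.4356,7.0000)
cross product → J_v[:, 1] = (-3.4356,4.2944,0.0000)
J_ω[:, 1] = z_1
entry J[5][1] = 1.0000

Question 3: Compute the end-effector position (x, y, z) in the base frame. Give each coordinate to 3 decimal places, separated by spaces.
2.173 5.557 8.000

after link 1: o_1 = (-2.1213, 2.1213, 1.0000)
after link 2: o_2 = (2.7083, 0.8272, 5.0000)
after link 3: o_3 = (1.6730, 4.6909, 8.0000)
after link 4: o_4 = (2.1730, 5.5570, 8.0000)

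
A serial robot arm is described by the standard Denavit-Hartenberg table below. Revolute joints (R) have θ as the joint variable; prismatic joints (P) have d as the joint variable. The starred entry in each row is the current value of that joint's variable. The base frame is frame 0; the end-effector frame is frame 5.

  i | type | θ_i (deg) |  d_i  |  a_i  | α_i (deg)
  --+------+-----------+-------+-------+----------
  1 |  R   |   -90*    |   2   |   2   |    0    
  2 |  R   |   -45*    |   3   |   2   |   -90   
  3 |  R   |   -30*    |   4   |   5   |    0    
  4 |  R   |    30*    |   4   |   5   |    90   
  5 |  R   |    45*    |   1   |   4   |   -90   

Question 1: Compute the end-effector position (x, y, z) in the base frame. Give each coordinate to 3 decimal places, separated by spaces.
-2.355 -19.668 8.500

after link 1: o_1 = (0.0000, -2.0000, 2.0000)
after link 2: o_2 = (-1.4142, -3.4142, 5.0000)
after link 3: o_3 = (-1.6476, -9.3045, 7.5000)
after link 4: o_4 = (-2.3548, -15.6685, 7.5000)
after link 5: o_5 = (-2.3548, -19.6685, 8.5000)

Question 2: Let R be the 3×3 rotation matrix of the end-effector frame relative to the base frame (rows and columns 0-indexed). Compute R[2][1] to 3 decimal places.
-1.000

End-effector y-axis (col 1 of R) = (0.0000,-0.0000,-1.0000)
R[2][1] = -1.0000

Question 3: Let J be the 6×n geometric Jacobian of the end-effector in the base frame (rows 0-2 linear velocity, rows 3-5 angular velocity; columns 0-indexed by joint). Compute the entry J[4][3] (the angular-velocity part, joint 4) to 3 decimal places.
axis z_3 = (0.7071,-0.7071,0.0000); lever o_n−o_3 = (-0.7071,-10.3640,1.0000)
cross product → J_v[:, 3] = (-0.7071,-0.7071,-7.8284)
J_ω[:, 3] = z_3
entry J[4][3] = -0.7071

-0.707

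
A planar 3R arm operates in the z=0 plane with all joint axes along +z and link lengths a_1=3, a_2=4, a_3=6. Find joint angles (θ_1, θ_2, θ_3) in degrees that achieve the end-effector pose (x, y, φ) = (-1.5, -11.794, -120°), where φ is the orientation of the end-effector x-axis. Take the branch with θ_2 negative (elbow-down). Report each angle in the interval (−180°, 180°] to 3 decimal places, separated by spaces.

wrist centre = target − a_3·(cos φ, sin φ) = (1.5000, -6.5978)
cos θ_2 = (45.7816−3²−4²)/(2·3·4) = 0.8659; θ_2 = -30.0144° (elbow-down)
β = atan2(-6.5978,1.5000) = -77.1917°; ψ = atan2(-2.0009,6.4636) = -17.2004°
θ_1 = β − ψ = -59.9913°
θ_3 = φ − θ_1 − θ_2 = -29.9943° (wrapped to (-180°,180°])

-59.991 -30.014 -29.994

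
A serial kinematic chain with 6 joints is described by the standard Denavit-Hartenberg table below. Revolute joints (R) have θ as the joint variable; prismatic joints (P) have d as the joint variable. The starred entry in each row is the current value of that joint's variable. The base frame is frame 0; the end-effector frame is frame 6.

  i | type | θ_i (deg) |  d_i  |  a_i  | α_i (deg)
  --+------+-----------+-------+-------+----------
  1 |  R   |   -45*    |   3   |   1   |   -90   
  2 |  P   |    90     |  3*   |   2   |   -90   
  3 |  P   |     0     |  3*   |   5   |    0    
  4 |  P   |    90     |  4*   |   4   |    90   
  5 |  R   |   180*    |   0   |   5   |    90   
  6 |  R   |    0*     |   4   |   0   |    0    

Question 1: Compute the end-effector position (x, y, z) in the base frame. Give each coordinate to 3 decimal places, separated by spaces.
after link 1: o_1 = (0.7071, -0.7071, 3.0000)
after link 2: o_2 = (2.8284, 1.4142, 1.0000)
after link 3: o_3 = (0.7071, 3.5355, -4.0000)
after link 4: o_4 = (-4.9497, 3.5355, -4.0000)
after link 5: o_5 = (-1.4142, 7.0711, -4.0000)
after link 6: o_6 = (-4.2426, 9.8995, -4.0000)

-4.243 9.899 -4.000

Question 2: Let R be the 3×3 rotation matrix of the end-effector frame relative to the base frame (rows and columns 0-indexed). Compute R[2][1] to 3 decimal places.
End-effector y-axis (col 1 of R) = (0.0000,0.0000,-1.0000)
R[2][1] = -1.0000

-1.000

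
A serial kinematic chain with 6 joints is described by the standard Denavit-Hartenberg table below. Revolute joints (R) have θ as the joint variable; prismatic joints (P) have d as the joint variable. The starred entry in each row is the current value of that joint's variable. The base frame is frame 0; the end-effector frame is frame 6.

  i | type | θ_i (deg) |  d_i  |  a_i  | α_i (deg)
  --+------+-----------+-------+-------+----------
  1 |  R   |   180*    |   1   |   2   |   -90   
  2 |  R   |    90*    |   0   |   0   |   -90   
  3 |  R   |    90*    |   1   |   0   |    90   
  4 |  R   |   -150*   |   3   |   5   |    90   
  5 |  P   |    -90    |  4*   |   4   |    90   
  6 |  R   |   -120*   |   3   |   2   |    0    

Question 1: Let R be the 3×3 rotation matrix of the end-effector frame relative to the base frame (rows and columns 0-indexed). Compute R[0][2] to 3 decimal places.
0.500

End-effector z-axis (col 2 of R) = (0.5000,0.8660,-0.0000)
R[0][2] = 0.5000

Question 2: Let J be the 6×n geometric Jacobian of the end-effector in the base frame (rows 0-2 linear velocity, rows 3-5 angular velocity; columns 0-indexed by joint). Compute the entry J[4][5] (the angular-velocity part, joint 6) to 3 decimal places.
0.866

axis z_5 = (0.5000,0.8660,-0.0000); lever o_n−o_5 = (0.0000,3.4641,-1.0000)
cross product → J_v[:, 5] = (-0.8660,0.5000,1.7321)
J_ω[:, 5] = z_5
entry J[4][5] = 0.8660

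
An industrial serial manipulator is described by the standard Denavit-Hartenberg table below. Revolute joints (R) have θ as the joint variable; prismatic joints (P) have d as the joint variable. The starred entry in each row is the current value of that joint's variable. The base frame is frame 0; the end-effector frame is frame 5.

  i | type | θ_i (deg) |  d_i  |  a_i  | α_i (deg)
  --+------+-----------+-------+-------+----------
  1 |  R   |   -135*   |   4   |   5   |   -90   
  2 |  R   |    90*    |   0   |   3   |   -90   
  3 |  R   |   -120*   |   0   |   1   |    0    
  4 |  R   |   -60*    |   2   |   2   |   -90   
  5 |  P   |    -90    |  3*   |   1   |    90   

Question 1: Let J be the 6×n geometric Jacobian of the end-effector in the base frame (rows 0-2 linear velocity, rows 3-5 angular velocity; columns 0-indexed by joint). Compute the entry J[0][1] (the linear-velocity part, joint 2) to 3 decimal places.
0.354

axis z_1 = (0.7071,-0.7071,0.0000); lever o_n−o_1 = (4.8550,-0.6124,-0.5000)
cross product → J_v[:, 1] = (0.3536,0.3536,3.0000)
J_ω[:, 1] = z_1
entry J[0][1] = 0.3536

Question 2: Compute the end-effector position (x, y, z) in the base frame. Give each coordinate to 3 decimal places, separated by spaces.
after link 1: o_1 = (-3.5355, -3.5355, 4.0000)
after link 2: o_2 = (-3.5355, -3.5355, 1.0000)
after link 3: o_3 = (-2.9232, -4.1479, 1.5000)
after link 4: o_4 = (-1.5089, -2.7337, 3.5000)
after link 5: o_5 = (1.3195, -4.1479, 3.5000)

1.319 -4.148 3.500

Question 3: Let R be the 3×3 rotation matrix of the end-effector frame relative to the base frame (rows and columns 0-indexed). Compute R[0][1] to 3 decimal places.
End-effector y-axis (col 1 of R) = (0.7071,-0.7071,-0.0000)
R[0][1] = 0.7071

0.707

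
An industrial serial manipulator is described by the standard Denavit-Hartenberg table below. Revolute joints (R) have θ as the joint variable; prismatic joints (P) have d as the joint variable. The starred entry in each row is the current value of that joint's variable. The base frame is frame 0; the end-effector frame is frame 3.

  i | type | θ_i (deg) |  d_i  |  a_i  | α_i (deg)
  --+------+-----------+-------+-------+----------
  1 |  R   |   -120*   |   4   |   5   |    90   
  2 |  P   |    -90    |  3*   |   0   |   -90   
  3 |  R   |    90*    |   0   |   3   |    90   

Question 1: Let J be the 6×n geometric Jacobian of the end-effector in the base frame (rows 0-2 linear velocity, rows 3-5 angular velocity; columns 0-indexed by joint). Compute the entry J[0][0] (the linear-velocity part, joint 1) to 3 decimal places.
axis z_0 = ẑ; lever o_n−o_0 = (-2.5000,-4.3301,4.0000)
cross product → J_v[:, 0] = (4.3301,-2.5000,0.0000)
J_ω[:, 0] = z_0
entry J[0][0] = 4.3301

4.330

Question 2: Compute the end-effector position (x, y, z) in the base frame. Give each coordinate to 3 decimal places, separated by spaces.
-2.500 -4.330 4.000

after link 1: o_1 = (-2.5000, -4.3301, 4.0000)
after link 2: o_2 = (-5.0981, -2.8301, 4.0000)
after link 3: o_3 = (-2.5000, -4.3301, 4.0000)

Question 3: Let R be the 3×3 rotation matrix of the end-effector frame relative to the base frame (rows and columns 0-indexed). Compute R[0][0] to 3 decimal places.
End-effector x-axis (col 0 of R) = (0.8660,-0.5000,-0.0000)
R[0][0] = 0.8660

0.866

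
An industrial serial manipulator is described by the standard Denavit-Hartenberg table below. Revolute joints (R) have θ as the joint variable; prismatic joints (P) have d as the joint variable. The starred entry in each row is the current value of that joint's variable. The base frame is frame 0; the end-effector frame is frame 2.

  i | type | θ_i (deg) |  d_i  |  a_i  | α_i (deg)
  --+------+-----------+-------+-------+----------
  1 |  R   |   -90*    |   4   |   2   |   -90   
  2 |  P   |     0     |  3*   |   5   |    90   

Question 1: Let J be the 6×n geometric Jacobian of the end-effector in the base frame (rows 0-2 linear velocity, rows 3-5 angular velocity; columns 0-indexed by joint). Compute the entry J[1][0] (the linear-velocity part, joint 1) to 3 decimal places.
axis z_0 = ẑ; lever o_n−o_0 = (3.0000,-7.0000,4.0000)
cross product → J_v[:, 0] = (7.0000,3.0000,-0.0000)
J_ω[:, 0] = z_0
entry J[1][0] = 3.0000

3.000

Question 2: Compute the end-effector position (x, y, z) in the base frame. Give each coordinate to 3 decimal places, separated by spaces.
after link 1: o_1 = (0.0000, -2.0000, 4.0000)
after link 2: o_2 = (3.0000, -7.0000, 4.0000)

3.000 -7.000 4.000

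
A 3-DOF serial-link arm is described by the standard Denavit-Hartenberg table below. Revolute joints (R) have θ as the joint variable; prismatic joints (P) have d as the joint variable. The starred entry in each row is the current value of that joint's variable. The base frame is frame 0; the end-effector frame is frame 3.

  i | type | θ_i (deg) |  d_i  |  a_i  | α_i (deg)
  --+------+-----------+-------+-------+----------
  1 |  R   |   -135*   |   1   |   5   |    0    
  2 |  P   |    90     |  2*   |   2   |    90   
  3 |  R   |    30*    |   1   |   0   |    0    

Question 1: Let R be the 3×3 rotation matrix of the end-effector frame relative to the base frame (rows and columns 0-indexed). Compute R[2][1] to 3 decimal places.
End-effector y-axis (col 1 of R) = (-0.3536,0.3536,0.8660)
R[2][1] = 0.8660

0.866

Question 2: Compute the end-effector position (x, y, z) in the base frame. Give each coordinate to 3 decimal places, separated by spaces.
-2.828 -5.657 3.000

after link 1: o_1 = (-3.5355, -3.5355, 1.0000)
after link 2: o_2 = (-2.1213, -4.9497, 3.0000)
after link 3: o_3 = (-2.8284, -5.6569, 3.0000)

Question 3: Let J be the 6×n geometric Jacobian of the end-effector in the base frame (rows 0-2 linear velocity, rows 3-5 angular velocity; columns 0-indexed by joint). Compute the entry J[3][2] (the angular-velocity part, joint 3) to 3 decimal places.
axis z_2 = (-0.7071,-0.7071,0.0000); lever o_n−o_2 = (-0.7071,-0.7071,0.0000)
cross product → J_v[:, 2] = (0.0000,-0.0000,0.0000)
J_ω[:, 2] = z_2
entry J[3][2] = -0.7071

-0.707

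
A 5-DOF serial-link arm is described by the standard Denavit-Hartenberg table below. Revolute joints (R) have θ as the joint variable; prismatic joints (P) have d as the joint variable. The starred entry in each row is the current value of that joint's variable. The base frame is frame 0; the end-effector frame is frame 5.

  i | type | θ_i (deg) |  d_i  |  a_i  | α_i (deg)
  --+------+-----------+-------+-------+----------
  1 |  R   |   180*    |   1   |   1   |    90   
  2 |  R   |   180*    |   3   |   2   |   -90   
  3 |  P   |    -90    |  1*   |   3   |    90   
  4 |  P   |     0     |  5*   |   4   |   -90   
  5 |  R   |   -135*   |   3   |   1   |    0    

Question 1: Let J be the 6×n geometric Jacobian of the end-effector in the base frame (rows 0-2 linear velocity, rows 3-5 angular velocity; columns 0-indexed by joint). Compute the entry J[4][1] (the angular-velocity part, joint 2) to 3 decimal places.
1.000

axis z_1 = (0.0000,1.0000,0.0000); lever o_n−o_1 = (-3.7071,9.2929,-4.0000)
cross product → J_v[:, 1] = (-4.0000,0.0000,3.7071)
J_ω[:, 1] = z_1
entry J[4][1] = 1.0000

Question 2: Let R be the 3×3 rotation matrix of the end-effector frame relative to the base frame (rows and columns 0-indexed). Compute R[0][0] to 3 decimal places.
-0.707

End-effector x-axis (col 0 of R) = (-0.7071,-0.7071,-0.0000)
R[0][0] = -0.7071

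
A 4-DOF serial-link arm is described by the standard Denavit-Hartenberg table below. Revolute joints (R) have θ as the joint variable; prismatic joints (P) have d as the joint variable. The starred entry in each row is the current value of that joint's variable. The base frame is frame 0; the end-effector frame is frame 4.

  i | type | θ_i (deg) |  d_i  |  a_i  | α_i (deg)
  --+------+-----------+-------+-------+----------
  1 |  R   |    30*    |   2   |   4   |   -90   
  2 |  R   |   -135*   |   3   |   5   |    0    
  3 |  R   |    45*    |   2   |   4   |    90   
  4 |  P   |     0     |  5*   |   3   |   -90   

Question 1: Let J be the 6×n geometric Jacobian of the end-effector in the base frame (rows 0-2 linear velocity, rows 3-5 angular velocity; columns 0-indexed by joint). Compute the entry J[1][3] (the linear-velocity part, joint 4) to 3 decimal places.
prismatic axis z_3 = (-0.8660,-0.5000,0.0000)
J_v[:, 3] = z_3; J_ω[:, 3] = (0,0,0)
entry J[1][3] = -0.5000

-0.500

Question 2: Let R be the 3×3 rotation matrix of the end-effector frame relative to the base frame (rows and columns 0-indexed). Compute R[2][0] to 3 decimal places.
1.000

End-effector x-axis (col 0 of R) = (0.0000,-0.0000,1.0000)
R[2][0] = 1.0000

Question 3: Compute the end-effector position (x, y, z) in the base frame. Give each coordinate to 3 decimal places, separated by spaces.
-6.428 2.062 12.536

after link 1: o_1 = (3.4641, 2.0000, 2.0000)
after link 2: o_2 = (-1.0978, 2.8303, 5.5355)
after link 3: o_3 = (-2.0978, 4.5624, 9.5355)
after link 4: o_4 = (-6.4279, 2.0624, 12.5355)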